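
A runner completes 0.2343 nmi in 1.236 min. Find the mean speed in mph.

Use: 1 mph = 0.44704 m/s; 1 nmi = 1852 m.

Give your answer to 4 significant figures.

0.2343 nmi × 1852 → 433.924 m
1.236 min × 60 → 74.16 s
v = d / t = 433.924 m / 74.16 s = 5.85119 m/s
5.85119 m/s ÷ (0.44704 m/s/mph) = 13.0887 mph

13.09 mph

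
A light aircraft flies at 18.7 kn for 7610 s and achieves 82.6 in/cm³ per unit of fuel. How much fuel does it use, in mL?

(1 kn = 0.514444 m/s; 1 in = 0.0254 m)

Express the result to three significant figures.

3.49×10⁴ mL

18.7 kn → 9.6201 m/s
d = v × t = 9.6201 × 7610 = 73209 m
82.6 in/cm³ → 2.09804×10⁶ m/m³
V = d / (distance per unit fuel) = 73209 / 2.09804×10⁶ = 0.034894 m³
In mL: 0.034894 / 10⁻⁶ = 34894 mL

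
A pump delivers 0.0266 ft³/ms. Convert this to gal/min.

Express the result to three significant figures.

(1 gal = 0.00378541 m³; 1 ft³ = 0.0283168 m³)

0.0266 ft³/ms × 0.0283168 m³/ft³ ÷ 0.001 s/ms = 0.753227 m³/s
0.753227 m³/s ÷ 0.00378541 m³/gal × 60 s/min = 11938.9 gal/min

1.19×10⁴ gal/min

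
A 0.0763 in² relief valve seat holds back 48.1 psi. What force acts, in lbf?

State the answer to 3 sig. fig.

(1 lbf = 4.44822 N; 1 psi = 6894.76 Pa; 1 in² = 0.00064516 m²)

3.67 lbf

48.1 psi × 6894.76 → 331638 Pa
0.0763 in² × 0.00064516 → 4.92257×10⁻⁵ m²
F = P × A = 331638 Pa × 4.92257×10⁻⁵ m² = 16.3251 N
16.3251 N ÷ (4.44822 N/lbf) = 3.67003 lbf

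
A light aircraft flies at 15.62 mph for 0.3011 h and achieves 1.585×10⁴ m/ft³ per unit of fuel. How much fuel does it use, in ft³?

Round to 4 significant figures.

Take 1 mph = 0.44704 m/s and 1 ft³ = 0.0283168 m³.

0.4775 ft³

15.62 mph → 6.98276 m/s
0.3011 h → 1083.96 s
d = v × t = 6.98276 × 1083.96 = 7569.03 m
1.585×10⁴ m/ft³ → 559738 m/m³
V = d / (distance per unit fuel) = 7569.03 / 559738 = 0.0135225 m³
In ft³: 0.0135225 / 0.0283168 = 0.477543 ft³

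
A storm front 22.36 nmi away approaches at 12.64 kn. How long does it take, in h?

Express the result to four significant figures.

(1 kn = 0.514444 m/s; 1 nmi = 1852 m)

22.36 nmi × 1852 = 41410.7 m
12.64 kn × 0.514444 = 6.50257 m/s
t = d / v = 41410.7 m / 6.50257 m/s = 6368.36 s
6368.36 s ÷ (3600 s/h) = 1.76899 h

1.769 h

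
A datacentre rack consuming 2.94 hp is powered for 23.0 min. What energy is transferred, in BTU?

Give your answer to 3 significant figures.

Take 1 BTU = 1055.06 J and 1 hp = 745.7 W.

2.94 hp × 745.7 → 2192.36 W
23.0 min × 60 → 1380 s
E = P × t = 2192.36 W × 1380 s = 3.02546×10⁶ J
3.02546×10⁶ J ÷ (1055.06 J/BTU) = 2867.57 BTU

2870 BTU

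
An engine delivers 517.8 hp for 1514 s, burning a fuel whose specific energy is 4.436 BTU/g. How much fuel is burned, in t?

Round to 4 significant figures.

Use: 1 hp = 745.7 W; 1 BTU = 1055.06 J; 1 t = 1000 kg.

0.1249 t

517.8 hp → 386123 W
E = P × t = 386123 × 1514 = 5.8459×10⁸ J
4.436 BTU/g → 4.68025×10⁶ J/kg
m = E / e_s = 5.8459×10⁸ / 4.68025×10⁶ = 124.906 kg
In t: 124.906 / 1000 = 0.124906 t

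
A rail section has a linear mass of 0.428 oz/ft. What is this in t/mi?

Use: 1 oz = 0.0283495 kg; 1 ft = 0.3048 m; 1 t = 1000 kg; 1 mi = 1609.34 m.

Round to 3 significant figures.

0.0641 t/mi

0.428 oz/ft × 0.0283495 kg/oz ÷ 0.3048 m/ft = 0.0398084 kg/m
0.0398084 kg/m ÷ 1000 kg/t × 1609.34 m/mi = 0.0640653 t/mi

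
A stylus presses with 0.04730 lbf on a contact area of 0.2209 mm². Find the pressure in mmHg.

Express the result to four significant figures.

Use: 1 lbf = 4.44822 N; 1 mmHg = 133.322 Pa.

7144 mmHg

0.04730 lbf × 4.44822 = 0.210401 N
0.2209 mm² × 10⁻⁶ = 2.209×10⁻⁷ m²
P = F / A = 0.210401 N / 2.209×10⁻⁷ m² = 952472 Pa
952472 Pa ÷ (133.322 Pa/mmHg) = 7144.15 mmHg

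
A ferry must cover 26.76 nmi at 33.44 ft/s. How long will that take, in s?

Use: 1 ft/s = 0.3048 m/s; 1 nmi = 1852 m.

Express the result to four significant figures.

26.76 nmi × 1852 = 49559.5 m
33.44 ft/s × 0.3048 = 10.1925 m/s
t = d / v = 49559.5 m / 10.1925 m/s = 4862.35 s

4862 s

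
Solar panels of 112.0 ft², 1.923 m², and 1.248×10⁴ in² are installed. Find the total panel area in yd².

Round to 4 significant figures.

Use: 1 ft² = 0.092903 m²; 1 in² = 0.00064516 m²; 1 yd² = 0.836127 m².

24.37 yd²

112.0 ft² × 0.092903 → 10.4051 m²
1.923 m² (already m²)
1.248×10⁴ in² × 0.00064516 → 8.0516 m²
Sum: 10.4051 + 1.923 + 8.0516 = 20.3797 m²
In yd²: 20.3797 / 0.836127 = 24.3739 yd²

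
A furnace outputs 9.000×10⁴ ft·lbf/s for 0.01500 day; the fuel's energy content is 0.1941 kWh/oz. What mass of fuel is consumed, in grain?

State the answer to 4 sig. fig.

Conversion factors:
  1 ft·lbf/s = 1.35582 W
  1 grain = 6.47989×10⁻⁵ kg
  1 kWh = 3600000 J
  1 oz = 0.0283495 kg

9.901×10⁴ grain

9.000×10⁴ ft·lbf/s → 122024 W
0.01500 day → 1296 s
E = P × t = 122024 × 1296 = 1.58143×10⁸ J
0.1941 kWh/oz → 2.46481×10⁷ J/kg
m = E / e_s = 1.58143×10⁸ / 2.46481×10⁷ = 6.41603 kg
In grain: 6.41603 / 6.47989×10⁻⁵ = 99014.5 grain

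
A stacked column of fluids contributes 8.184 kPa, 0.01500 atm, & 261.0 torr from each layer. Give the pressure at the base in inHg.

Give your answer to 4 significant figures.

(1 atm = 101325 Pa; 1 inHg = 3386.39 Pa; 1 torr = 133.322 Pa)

13.14 inHg

8.184 kPa × 1000 = 8184 Pa
0.01500 atm × 101325 = 1519.88 Pa
261.0 torr × 133.322 = 34797 Pa
Sum: 8184 + 1519.88 + 34797 = 44500.9 Pa
In inHg: 44500.9 / 3386.39 = 13.1411 inHg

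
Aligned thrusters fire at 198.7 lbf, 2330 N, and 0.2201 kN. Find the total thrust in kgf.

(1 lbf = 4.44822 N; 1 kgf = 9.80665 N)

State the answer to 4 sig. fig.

350.2 kgf

198.7 lbf × 4.44822 → 883.861 N
2330 N (already N)
0.2201 kN × 1000 → 220.1 N
Sum: 883.861 + 2330 + 220.1 = 3433.96 N
In kgf: 3433.96 / 9.80665 = 350.166 kgf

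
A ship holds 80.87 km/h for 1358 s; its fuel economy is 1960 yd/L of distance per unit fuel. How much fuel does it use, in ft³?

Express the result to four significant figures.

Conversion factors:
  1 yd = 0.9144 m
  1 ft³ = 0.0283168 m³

80.87 km/h → 22.4639 m/s
d = v × t = 22.4639 × 1358 = 30506 m
1960 yd/L → 1.79222×10⁶ m/m³
V = d / (distance per unit fuel) = 30506 / 1.79222×10⁶ = 0.0170213 m³
In ft³: 0.0170213 / 0.0283168 = 0.601103 ft³

0.6011 ft³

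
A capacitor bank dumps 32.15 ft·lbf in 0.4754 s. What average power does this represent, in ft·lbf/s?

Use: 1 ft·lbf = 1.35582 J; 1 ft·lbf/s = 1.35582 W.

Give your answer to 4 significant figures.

32.15 ft·lbf × 1.35582 → 43.5896 J
P = E / t = 43.5896 J / 0.4754 s = 91.6904 W
91.6904 W ÷ (1.35582 W/ft·lbf/s) = 67.6273 ft·lbf/s

67.63 ft·lbf/s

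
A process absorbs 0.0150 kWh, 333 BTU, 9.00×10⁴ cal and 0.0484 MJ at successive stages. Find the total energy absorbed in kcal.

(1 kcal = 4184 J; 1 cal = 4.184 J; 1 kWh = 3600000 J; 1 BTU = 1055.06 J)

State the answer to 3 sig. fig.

0.0150 kWh × 3600000 → 54000 J
333 BTU × 1055.06 → 351335 J
9.00×10⁴ cal × 4.184 → 376560 J
0.0484 MJ × 1000000 → 48400 J
Combined: 54000 + 351335 + 376560 + 48400 = 830295 J
In kcal: 830295 / 4184 = 198.445 kcal

198 kcal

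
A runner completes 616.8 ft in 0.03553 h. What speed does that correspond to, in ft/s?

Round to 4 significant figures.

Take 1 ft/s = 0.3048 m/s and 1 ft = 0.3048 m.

4.822 ft/s

616.8 ft × 0.3048 = 188.001 m
0.03553 h × 3600 = 127.908 s
v = d / t = 188.001 m / 127.908 s = 1.46981 m/s
1.46981 m/s ÷ (0.3048 m/s/ft/s) = 4.82221 ft/s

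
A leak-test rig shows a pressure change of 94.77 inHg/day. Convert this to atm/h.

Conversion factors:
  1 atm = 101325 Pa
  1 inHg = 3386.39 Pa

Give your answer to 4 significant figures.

94.77 inHg/day × 3386.39 Pa/inHg ÷ 86400 s/day = 3.71445 Pa/s
3.71445 Pa/s ÷ 101325 Pa/atm × 3600 s/h = 0.131972 atm/h

0.1320 atm/h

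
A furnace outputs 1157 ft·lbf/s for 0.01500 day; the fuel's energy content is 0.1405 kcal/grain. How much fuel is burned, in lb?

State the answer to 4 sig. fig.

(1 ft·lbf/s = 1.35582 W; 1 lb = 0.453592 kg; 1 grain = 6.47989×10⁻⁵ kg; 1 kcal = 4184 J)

1157 ft·lbf/s → 1568.68 W
0.01500 day → 1296 s
E = P × t = 1568.68 × 1296 = 2.03301×10⁶ J
0.1405 kcal/grain → 9.07194×10⁶ J/kg
m = E / e_s = 2.03301×10⁶ / 9.07194×10⁶ = 0.224099 kg
In lb: 0.224099 / 0.453592 = 0.494054 lb

0.4941 lb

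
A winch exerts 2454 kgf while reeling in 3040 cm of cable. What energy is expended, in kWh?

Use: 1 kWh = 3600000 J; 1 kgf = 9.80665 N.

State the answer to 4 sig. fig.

0.2032 kWh

2454 kgf × 9.80665 = 24065.5 N
3040 cm × 0.01 = 30.4 m
W = F × d = 24065.5 N × 30.4 m = 731591 J
731591 J ÷ (3600000 J/kWh) = 0.20322 kWh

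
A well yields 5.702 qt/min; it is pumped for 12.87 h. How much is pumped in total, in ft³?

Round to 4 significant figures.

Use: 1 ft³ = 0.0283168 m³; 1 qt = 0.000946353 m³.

147.2 ft³

5.702 qt/min → 8.99351×10⁻⁵ m³/s
12.87 h → 46332 s
V = Q × t = 8.99351×10⁻⁵ × 46332 = 4.16687 m³
In ft³: 4.16687 / 0.0283168 = 147.152 ft³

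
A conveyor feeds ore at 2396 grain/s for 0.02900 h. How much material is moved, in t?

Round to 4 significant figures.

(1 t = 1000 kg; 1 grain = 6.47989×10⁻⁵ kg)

0.01621 t

2396 grain/s → 0.155258 kg/s
0.02900 h → 104.4 s
m = ṁ × t = 0.155258 × 104.4 = 16.2089 kg
In t: 16.2089 / 1000 = 0.0162089 t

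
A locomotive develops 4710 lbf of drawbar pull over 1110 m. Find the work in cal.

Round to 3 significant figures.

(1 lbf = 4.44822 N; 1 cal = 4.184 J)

4710 lbf × 4.44822 → 20951.1 N
W = F × d = 20951.1 N × 1110 m = 2.32557×10⁷ J
2.32557×10⁷ J ÷ (4.184 J/cal) = 5.55825×10⁶ cal

5.56×10⁶ cal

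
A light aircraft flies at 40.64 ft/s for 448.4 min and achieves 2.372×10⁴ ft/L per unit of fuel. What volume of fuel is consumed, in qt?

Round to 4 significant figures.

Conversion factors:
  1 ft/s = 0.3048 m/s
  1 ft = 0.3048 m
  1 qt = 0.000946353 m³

48.71 qt

40.64 ft/s → 12.3871 m/s
448.4 min → 26904 s
d = v × t = 12.3871 × 26904 = 333263 m
2.372×10⁴ ft/L → 7.22986×10⁶ m/m³
V = d / (distance per unit fuel) = 333263 / 7.22986×10⁶ = 0.0460954 m³
In qt: 0.0460954 / 0.000946353 = 48.7085 qt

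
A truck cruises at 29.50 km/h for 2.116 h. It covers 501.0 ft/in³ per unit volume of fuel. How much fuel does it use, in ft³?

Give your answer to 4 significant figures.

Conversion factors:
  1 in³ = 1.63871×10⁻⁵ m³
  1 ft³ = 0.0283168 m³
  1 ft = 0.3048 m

29.50 km/h → 8.19444 m/s
2.116 h → 7617.6 s
d = v × t = 8.19444 × 7617.6 = 62422 m
501.0 ft/in³ → 9.3186×10⁶ m/m³
V = d / (distance per unit fuel) = 62422 / 9.3186×10⁶ = 0.00669865 m³
In ft³: 0.00669865 / 0.0283168 = 0.236561 ft³

0.2366 ft³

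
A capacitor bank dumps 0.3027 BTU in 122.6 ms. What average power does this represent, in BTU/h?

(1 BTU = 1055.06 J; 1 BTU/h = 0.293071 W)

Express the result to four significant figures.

8888 BTU/h

0.3027 BTU × 1055.06 → 319.367 J
122.6 ms × 0.001 → 0.1226 s
P = E / t = 319.367 J / 0.1226 s = 2604.95 W
2604.95 W ÷ (0.293071 W/BTU/h) = 8888.46 BTU/h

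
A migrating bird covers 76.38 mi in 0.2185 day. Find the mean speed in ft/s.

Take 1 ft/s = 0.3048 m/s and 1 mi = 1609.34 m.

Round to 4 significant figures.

76.38 mi × 1609.34 = 122921 m
0.2185 day × 86400 = 18878.4 s
v = d / t = 122921 m / 18878.4 s = 6.5112 m/s
6.5112 m/s ÷ (0.3048 m/s/ft/s) = 21.3622 ft/s

21.36 ft/s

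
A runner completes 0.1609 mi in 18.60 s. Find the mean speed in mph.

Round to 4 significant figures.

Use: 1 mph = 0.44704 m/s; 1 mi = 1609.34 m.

0.1609 mi × 1609.34 → 258.943 m
v = d / t = 258.943 m / 18.6 s = 13.9217 m/s
13.9217 m/s ÷ (0.44704 m/s/mph) = 31.142 mph

31.14 mph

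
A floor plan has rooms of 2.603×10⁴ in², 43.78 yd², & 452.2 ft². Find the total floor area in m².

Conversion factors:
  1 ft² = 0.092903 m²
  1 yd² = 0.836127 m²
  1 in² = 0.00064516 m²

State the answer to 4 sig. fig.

2.603×10⁴ in² × 0.00064516 = 16.7935 m²
43.78 yd² × 0.836127 = 36.6056 m²
452.2 ft² × 0.092903 = 42.0107 m²
Sum: 16.7935 + 36.6056 + 42.0107 = 95.4098 m²

95.41 m²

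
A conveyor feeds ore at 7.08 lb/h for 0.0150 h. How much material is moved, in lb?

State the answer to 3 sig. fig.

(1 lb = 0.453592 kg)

0.106 lb

7.08 lb/h → 8.92064×10⁻⁴ kg/s
0.0150 h → 54 s
m = ṁ × t = 8.92064×10⁻⁴ × 54 = 0.0481715 kg
In lb: 0.0481715 / 0.453592 = 0.1062 lb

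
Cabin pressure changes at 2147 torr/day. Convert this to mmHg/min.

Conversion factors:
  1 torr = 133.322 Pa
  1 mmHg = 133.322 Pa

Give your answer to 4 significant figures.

1.491 mmHg/min

2147 torr/day × 133.322 Pa/torr ÷ 86400 s/day = 3.31299 Pa/s
3.31299 Pa/s ÷ 133.322 Pa/mmHg × 60 s/min = 1.49097 mmHg/min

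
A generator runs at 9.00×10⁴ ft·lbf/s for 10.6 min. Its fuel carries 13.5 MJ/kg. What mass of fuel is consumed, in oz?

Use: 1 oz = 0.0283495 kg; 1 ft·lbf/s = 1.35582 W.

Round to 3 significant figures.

9.00×10⁴ ft·lbf/s → 122024 W
10.6 min → 636 s
E = P × t = 122024 × 636 = 7.76073×10⁷ J
13.5 MJ/kg → 1.35×10⁷ J/kg
m = E / e_s = 7.76073×10⁷ / 1.35×10⁷ = 5.74869 kg
In oz: 5.74869 / 0.0283495 = 202.779 oz

203 oz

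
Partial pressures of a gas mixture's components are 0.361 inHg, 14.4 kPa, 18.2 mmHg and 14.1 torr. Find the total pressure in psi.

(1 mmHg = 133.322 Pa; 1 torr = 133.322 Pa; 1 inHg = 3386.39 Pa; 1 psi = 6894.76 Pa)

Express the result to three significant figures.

2.89 psi

0.361 inHg × 3386.39 → 1222.49 Pa
14.4 kPa × 1000 → 14400 Pa
18.2 mmHg × 133.322 → 2426.46 Pa
14.1 torr × 133.322 → 1879.84 Pa
Combined: 1222.49 + 14400 + 2426.46 + 1879.84 = 19928.8 Pa
In psi: 19928.8 / 6894.76 = 2.89043 psi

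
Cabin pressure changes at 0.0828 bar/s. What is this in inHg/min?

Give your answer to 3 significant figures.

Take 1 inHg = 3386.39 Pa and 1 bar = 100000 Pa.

0.0828 bar/s × 100000 Pa/bar = 8280 Pa/s
8280 Pa/s ÷ 3386.39 Pa/inHg × 60 s/min = 146.705 inHg/min

147 inHg/min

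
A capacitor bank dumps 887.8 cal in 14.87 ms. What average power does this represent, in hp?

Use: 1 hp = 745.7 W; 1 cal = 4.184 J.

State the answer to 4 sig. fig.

887.8 cal × 4.184 = 3714.56 J
14.87 ms × 0.001 = 0.01487 s
P = E / t = 3714.56 J / 0.01487 s = 249802 W
249802 W ÷ (745.7 W/hp) = 334.99 hp

335.0 hp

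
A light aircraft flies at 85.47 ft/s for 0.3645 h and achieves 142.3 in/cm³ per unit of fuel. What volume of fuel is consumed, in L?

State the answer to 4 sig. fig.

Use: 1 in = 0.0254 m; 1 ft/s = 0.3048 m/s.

85.47 ft/s → 26.0513 m/s
0.3645 h → 1312.2 s
d = v × t = 26.0513 × 1312.2 = 34184.5 m
142.3 in/cm³ → 3.61442×10⁶ m/m³
V = d / (distance per unit fuel) = 34184.5 / 3.61442×10⁶ = 0.00945781 m³
In L: 0.00945781 / 0.001 = 9.45781 L

9.458 L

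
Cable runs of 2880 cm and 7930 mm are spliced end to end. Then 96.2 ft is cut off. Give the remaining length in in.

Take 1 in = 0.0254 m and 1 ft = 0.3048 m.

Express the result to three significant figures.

292 in

2880 cm × 0.01 → 28.8 m
7930 mm × 0.001 → 7.93 m
96.2 ft × 0.3048 → 29.3218 m
Result: 28.8 + 7.93 − 29.3218 = 7.4082 m
In in: 7.4082 / 0.0254 = 291.661 in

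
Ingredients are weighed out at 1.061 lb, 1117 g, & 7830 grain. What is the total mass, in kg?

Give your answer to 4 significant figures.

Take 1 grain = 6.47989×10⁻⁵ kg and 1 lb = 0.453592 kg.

1.061 lb × 0.453592 = 0.481261 kg
1117 g × 0.001 = 1.117 kg
7830 grain × 6.47989×10⁻⁵ = 0.507375 kg
Sum: 0.481261 + 1.117 + 0.507375 = 2.10564 kg

2.106 kg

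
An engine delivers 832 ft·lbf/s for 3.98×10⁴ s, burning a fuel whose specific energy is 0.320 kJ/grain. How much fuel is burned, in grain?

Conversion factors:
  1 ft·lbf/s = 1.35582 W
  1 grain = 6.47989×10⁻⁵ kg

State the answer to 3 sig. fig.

832 ft·lbf/s → 1128.04 W
E = P × t = 1128.04 × 39800 = 4.4896×10⁷ J
0.320 kJ/grain → 4.93836×10⁶ J/kg
m = E / e_s = 4.4896×10⁷ / 4.93836×10⁶ = 9.09128 kg
In grain: 9.09128 / 6.47989×10⁻⁵ = 140300 grain

1.40×10⁵ grain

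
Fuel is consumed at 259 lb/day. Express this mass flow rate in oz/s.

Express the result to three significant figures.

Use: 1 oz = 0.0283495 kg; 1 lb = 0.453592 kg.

259 lb/day × 0.453592 kg/lb ÷ 86400 s/day = 0.00135973 kg/s
0.00135973 kg/s ÷ 0.0283495 kg/oz = 0.0479631 oz/s

0.0480 oz/s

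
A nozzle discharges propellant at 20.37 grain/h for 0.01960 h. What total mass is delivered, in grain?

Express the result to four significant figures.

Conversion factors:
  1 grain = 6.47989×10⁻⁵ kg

20.37 grain/h → 3.66654×10⁻⁷ kg/s
0.01960 h → 70.56 s
m = ṁ × t = 3.66654×10⁻⁷ × 70.56 = 2.58711×10⁻⁵ kg
In grain: 2.58711×10⁻⁵ / 6.47989×10⁻⁵ = 0.399252 grain

0.3993 grain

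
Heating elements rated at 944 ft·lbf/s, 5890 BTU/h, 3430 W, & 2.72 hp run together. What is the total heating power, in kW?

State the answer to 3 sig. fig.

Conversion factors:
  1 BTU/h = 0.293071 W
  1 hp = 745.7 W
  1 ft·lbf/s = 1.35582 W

944 ft·lbf/s × 1.35582 = 1279.89 W
5890 BTU/h × 0.293071 = 1726.19 W
3430 W (already W)
2.72 hp × 745.7 = 2028.3 W
Combined: 1279.89 + 1726.19 + 3430 + 2028.3 = 8464.38 W
In kW: 8464.38 / 1000 = 8.46438 kW

8.46 kW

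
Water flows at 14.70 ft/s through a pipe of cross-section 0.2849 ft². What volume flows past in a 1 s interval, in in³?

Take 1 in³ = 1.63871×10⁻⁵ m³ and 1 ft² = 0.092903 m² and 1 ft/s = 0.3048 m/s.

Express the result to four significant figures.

14.70 ft/s × 0.3048 → 4.48056 m/s
0.2849 ft² × 0.092903 → 0.0264681 m²
V = v × A × t = 4.48056 m/s × 0.0264681 m² × 1 s = 0.118592 m³
0.118592 m³ ÷ (1.63871×10⁻⁵ m³/in³) = 7236.91 in³

7237 in³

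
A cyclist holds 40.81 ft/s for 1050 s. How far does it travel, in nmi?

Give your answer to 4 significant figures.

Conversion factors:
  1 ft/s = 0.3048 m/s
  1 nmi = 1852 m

7.052 nmi

40.81 ft/s × 0.3048 → 12.4389 m/s
d = v × t = 12.4389 m/s × 1050 s = 13060.8 m
13060.8 m ÷ (1852 m/nmi) = 7.05227 nmi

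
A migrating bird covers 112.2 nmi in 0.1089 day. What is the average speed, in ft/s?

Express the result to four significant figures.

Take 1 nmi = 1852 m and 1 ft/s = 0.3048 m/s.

72.46 ft/s

112.2 nmi × 1852 → 207794 m
0.1089 day × 86400 → 9408.96 s
v = d / t = 207794 m / 9408.96 s = 22.0847 m/s
22.0847 m/s ÷ (0.3048 m/s/ft/s) = 72.4564 ft/s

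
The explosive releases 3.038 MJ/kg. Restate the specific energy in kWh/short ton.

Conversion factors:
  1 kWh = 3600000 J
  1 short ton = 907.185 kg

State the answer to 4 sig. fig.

765.6 kWh/short ton

3.038 MJ/kg × 1000000 J/MJ = 3.038×10⁶ J/kg
3.038×10⁶ J/kg ÷ 3600000 J/kWh × 907.185 kg/short ton = 765.563 kWh/short ton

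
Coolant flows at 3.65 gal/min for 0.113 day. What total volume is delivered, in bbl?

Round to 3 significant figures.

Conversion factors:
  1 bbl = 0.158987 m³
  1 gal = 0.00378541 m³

14.1 bbl

3.65 gal/min → 2.30279×10⁻⁴ m³/s
0.113 day → 9763.2 s
V = Q × t = 2.30279×10⁻⁴ × 9763.2 = 2.24826 m³
In bbl: 2.24826 / 0.158987 = 14.1412 bbl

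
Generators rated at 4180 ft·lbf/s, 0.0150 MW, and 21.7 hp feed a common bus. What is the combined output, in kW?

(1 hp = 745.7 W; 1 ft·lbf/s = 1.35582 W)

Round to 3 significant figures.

4180 ft·lbf/s × 1.35582 = 5667.33 W
0.0150 MW × 1000000 = 15000 W
21.7 hp × 745.7 = 16181.7 W
Total: 5667.33 + 15000 + 16181.7 = 36849 W
In kW: 36849 / 1000 = 36.849 kW

36.8 kW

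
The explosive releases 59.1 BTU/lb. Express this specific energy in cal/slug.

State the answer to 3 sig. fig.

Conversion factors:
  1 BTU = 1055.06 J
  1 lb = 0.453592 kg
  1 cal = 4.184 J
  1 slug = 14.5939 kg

59.1 BTU/lb × 1055.06 J/BTU ÷ 0.453592 kg/lb = 137467 J/kg
137467 J/kg ÷ 4.184 J/cal × 14.5939 kg/slug = 479488 cal/slug

4.79×10⁵ cal/slug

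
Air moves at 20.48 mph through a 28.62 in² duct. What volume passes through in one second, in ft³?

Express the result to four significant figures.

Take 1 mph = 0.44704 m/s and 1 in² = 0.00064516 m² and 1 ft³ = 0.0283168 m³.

20.48 mph × 0.44704 = 9.15538 m/s
28.62 in² × 0.00064516 = 0.0184645 m²
V = v × A × t = 9.15538 m/s × 0.0184645 m² × 1 s = 0.16905 m³
0.16905 m³ ÷ (0.0283168 m³/ft³) = 5.96995 ft³

5.970 ft³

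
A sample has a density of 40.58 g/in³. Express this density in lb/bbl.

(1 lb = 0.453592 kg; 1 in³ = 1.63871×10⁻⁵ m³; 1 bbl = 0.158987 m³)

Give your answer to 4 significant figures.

40.58 g/in³ × 0.001 kg/g ÷ 1.63871×10⁻⁵ m³/in³ = 2476.34 kg/m³
2476.34 kg/m³ ÷ 0.453592 kg/lb × 0.158987 m³/bbl = 867.974 lb/bbl

868.0 lb/bbl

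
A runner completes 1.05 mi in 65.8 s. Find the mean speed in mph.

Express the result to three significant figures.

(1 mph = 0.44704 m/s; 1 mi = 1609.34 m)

57.4 mph

1.05 mi × 1609.34 → 1689.81 m
v = d / t = 1689.81 m / 65.8 s = 25.681 m/s
25.681 m/s ÷ (0.44704 m/s/mph) = 57.4468 mph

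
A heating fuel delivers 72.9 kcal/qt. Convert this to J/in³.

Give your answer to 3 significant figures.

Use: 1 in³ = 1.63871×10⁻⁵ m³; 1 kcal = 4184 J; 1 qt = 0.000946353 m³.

5280 J/in³

72.9 kcal/qt × 4184 J/kcal ÷ 0.000946353 m³/qt = 3.22304×10⁸ J/m³
3.22304×10⁸ J/m³ × 1.63871×10⁻⁵ m³/in³ = 5281.63 J/in³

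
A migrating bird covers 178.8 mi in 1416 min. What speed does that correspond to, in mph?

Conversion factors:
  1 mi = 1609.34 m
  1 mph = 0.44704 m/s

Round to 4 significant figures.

178.8 mi × 1609.34 = 287750 m
1416 min × 60 = 84960 s
v = d / t = 287750 m / 84960 s = 3.38689 m/s
3.38689 m/s ÷ (0.44704 m/s/mph) = 7.57626 mph

7.576 mph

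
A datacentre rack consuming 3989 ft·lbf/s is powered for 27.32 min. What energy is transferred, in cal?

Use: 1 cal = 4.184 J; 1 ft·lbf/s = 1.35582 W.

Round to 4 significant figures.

2.119×10⁶ cal

3989 ft·lbf/s × 1.35582 → 5408.37 W
27.32 min × 60 → 1639.2 s
E = P × t = 5408.37 W × 1639.2 s = 8.8654×10⁶ J
8.8654×10⁶ J ÷ (4.184 J/cal) = 2.11888×10⁶ cal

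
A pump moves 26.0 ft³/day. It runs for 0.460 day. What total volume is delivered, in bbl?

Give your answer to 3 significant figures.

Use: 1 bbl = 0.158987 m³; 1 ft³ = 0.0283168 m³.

2.13 bbl

26.0 ft³/day → 8.52126×10⁻⁶ m³/s
0.460 day → 39744 s
V = Q × t = 8.52126×10⁻⁶ × 39744 = 0.338669 m³
In bbl: 0.338669 / 0.158987 = 2.13017 bbl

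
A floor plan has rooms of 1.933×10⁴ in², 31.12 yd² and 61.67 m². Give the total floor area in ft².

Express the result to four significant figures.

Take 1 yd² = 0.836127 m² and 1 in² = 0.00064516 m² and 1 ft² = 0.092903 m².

1078 ft²

1.933×10⁴ in² × 0.00064516 = 12.4709 m²
31.12 yd² × 0.836127 = 26.0203 m²
61.67 m² (already m²)
Sum: 12.4709 + 26.0203 + 61.67 = 100.161 m²
In ft²: 100.161 / 0.092903 = 1078.12 ft²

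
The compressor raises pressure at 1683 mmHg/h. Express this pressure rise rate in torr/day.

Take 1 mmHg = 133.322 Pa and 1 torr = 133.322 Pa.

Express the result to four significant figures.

4.039×10⁴ torr/day

1683 mmHg/h × 133.322 Pa/mmHg ÷ 3600 s/h = 62.328 Pa/s
62.328 Pa/s ÷ 133.322 Pa/torr × 86400 s/day = 40392 torr/day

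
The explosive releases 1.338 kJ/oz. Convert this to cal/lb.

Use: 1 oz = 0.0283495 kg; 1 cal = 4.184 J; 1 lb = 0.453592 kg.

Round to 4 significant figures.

5117 cal/lb

1.338 kJ/oz × 1000 J/kJ ÷ 0.0283495 kg/oz = 47196.6 J/kg
47196.6 J/kg ÷ 4.184 J/cal × 0.453592 kg/lb = 5116.63 cal/lb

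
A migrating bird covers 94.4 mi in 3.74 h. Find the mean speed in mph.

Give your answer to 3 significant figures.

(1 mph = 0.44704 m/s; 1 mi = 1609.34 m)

94.4 mi × 1609.34 = 151922 m
3.74 h × 3600 = 13464 s
v = d / t = 151922 m / 13464 s = 11.2836 m/s
11.2836 m/s ÷ (0.44704 m/s/mph) = 25.2407 mph

25.2 mph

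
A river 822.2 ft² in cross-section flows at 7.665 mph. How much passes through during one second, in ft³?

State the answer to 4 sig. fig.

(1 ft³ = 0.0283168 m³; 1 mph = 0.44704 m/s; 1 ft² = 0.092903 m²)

9243 ft³

7.665 mph × 0.44704 = 3.42656 m/s
822.2 ft² × 0.092903 = 76.3848 m²
V = v × A × t = 3.42656 m/s × 76.3848 m² × 1 s = 261.737 m³
261.737 m³ ÷ (0.0283168 m³/ft³) = 9243.17 ft³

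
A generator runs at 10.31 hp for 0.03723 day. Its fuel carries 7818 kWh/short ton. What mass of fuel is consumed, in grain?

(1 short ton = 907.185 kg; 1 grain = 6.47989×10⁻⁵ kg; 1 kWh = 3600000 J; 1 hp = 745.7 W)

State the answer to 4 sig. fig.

1.230×10⁴ grain

10.31 hp → 7688.17 W
0.03723 day → 3216.67 s
E = P × t = 7688.17 × 3216.67 = 2.47303×10⁷ J
7818 kWh/short ton → 3.10243×10⁷ J/kg
m = E / e_s = 2.47303×10⁷ / 3.10243×10⁷ = 0.797127 kg
In grain: 0.797127 / 6.47989×10⁻⁵ = 12301.6 grain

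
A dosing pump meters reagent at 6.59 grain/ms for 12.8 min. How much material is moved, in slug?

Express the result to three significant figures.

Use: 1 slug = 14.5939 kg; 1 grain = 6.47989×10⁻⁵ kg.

22.5 slug

6.59 grain/ms → 0.427025 kg/s
12.8 min → 768 s
m = ṁ × t = 0.427025 × 768 = 327.955 kg
In slug: 327.955 / 14.5939 = 22.4721 slug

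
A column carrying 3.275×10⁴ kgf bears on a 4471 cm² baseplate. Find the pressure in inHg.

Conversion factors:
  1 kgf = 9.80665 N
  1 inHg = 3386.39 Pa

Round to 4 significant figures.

3.275×10⁴ kgf × 9.80665 = 321168 N
4471 cm² × 0.0001 = 0.4471 m²
P = F / A = 321168 N / 0.4471 m² = 718336 Pa
718336 Pa ÷ (3386.39 Pa/inHg) = 212.124 inHg

212.1 inHg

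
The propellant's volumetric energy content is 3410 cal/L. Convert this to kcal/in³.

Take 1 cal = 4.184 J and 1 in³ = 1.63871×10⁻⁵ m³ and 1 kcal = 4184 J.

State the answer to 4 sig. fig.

0.05588 kcal/in³

3410 cal/L × 4.184 J/cal ÷ 0.001 m³/L = 1.42674×10⁷ J/m³
1.42674×10⁷ J/m³ ÷ 4184 J/kcal × 1.63871×10⁻⁵ m³/in³ = 0.0558799 kcal/in³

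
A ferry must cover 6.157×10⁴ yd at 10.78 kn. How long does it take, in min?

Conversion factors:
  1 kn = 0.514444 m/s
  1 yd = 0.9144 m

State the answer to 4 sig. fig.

6.157×10⁴ yd × 0.9144 → 56299.6 m
10.78 kn × 0.514444 → 5.54571 m/s
t = d / v = 56299.6 m / 5.54571 m/s = 10151.9 s
10151.9 s ÷ (60 s/min) = 169.198 min

169.2 min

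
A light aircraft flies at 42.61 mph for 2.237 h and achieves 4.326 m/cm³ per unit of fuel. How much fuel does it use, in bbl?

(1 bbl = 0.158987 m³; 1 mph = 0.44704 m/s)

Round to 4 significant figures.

42.61 mph → 19.0484 m/s
2.237 h → 8053.2 s
d = v × t = 19.0484 × 8053.2 = 153401 m
4.326 m/cm³ → 4.326×10⁶ m/m³
V = d / (distance per unit fuel) = 153401 / 4.326×10⁶ = 0.0354602 m³
In bbl: 0.0354602 / 0.158987 = 0.223038 bbl

0.2230 bbl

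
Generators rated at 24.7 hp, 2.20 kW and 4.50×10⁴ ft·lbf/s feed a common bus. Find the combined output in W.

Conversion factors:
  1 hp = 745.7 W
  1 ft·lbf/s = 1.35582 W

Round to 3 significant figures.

24.7 hp × 745.7 = 18418.8 W
2.20 kW × 1000 = 2200 W
4.50×10⁴ ft·lbf/s × 1.35582 = 61011.9 W
Sum: 18418.8 + 2200 + 61011.9 = 81630.7 W

8.16×10⁴ W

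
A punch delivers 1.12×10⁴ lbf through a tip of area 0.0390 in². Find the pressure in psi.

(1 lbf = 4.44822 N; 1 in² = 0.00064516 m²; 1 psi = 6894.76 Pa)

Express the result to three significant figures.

2.87×10⁵ psi

1.12×10⁴ lbf × 4.44822 → 49820.1 N
0.0390 in² × 0.00064516 → 2.51612×10⁻⁵ m²
P = F / A = 49820.1 N / 2.51612×10⁻⁵ m² = 1.98004×10⁹ Pa
1.98004×10⁹ Pa ÷ (6894.76 Pa/psi) = 287180 psi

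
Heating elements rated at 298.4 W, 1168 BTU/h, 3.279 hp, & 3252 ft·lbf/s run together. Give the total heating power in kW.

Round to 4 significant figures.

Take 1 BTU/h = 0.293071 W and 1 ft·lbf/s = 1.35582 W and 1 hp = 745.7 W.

298.4 W (already W)
1168 BTU/h × 0.293071 = 342.307 W
3.279 hp × 745.7 = 2445.15 W
3252 ft·lbf/s × 1.35582 = 4409.13 W
Combined: 298.4 + 342.307 + 2445.15 + 4409.13 = 7494.99 W
In kW: 7494.99 / 1000 = 7.49499 kW

7.495 kW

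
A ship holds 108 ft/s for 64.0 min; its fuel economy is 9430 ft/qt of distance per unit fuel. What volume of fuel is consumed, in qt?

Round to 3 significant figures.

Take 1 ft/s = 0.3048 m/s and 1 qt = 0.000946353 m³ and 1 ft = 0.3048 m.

108 ft/s → 32.9184 m/s
64.0 min → 3840 s
d = v × t = 32.9184 × 3840 = 126407 m
9430 ft/qt → 3.0372×10⁶ m/m³
V = d / (distance per unit fuel) = 126407 / 3.0372×10⁶ = 0.0416196 m³
In qt: 0.0416196 / 0.000946353 = 43.9789 qt

44.0 qt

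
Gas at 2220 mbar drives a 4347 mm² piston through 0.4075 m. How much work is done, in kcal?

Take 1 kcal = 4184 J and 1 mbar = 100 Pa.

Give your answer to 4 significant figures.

2220 mbar → 222000 Pa
4347 mm² → 0.004347 m²
F = P × A = 222000 × 0.004347 = 965.034 N
W = F × d = 965.034 × 0.4075 = 393.251 J
In kcal: 393.251 / 4184 = 0.0939892 kcal

0.09399 kcal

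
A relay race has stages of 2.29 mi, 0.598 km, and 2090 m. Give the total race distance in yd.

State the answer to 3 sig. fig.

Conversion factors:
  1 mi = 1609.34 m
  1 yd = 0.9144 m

6970 yd

2.29 mi × 1609.34 = 3685.39 m
0.598 km × 1000 = 598 m
2090 m (already m)
Combined: 3685.39 + 598 + 2090 = 6373.39 m
In yd: 6373.39 / 0.9144 = 6970.02 yd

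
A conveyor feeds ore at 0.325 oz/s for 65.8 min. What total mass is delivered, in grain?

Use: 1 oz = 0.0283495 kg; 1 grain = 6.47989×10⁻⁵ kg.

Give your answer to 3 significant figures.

0.325 oz/s → 0.00921359 kg/s
65.8 min → 3948 s
m = ṁ × t = 0.00921359 × 3948 = 36.3753 kg
In grain: 36.3753 / 6.47989×10⁻⁵ = 561357 grain

5.61×10⁵ grain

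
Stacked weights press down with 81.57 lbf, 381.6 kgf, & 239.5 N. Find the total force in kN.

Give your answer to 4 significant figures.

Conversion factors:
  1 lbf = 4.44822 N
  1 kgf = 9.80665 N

4.345 kN

81.57 lbf × 4.44822 = 362.841 N
381.6 kgf × 9.80665 = 3742.22 N
239.5 N (already N)
Sum: 362.841 + 3742.22 + 239.5 = 4344.56 N
In kN: 4344.56 / 1000 = 4.34456 kN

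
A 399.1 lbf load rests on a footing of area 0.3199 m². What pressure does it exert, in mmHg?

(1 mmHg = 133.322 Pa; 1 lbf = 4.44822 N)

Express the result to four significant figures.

399.1 lbf × 4.44822 → 1775.28 N
P = F / A = 1775.28 N / 0.3199 m² = 5549.48 Pa
5549.48 Pa ÷ (133.322 Pa/mmHg) = 41.6246 mmHg

41.62 mmHg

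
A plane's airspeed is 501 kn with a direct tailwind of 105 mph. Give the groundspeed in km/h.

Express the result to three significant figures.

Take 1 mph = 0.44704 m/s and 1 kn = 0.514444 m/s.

1100 km/h

501 kn × 0.514444 = 257.736 m/s
105 mph × 0.44704 = 46.9392 m/s
Total: 257.736 + 46.9392 = 304.675 m/s
In km/h: 304.675 / (1/3.6) = 1096.83 km/h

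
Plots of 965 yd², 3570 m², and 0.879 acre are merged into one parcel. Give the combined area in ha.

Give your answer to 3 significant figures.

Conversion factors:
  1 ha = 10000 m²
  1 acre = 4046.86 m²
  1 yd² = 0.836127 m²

0.793 ha

965 yd² × 0.836127 = 806.863 m²
3570 m² (already m²)
0.879 acre × 4046.86 = 3557.19 m²
Total: 806.863 + 3570 + 3557.19 = 7934.05 m²
In ha: 7934.05 / 10000 = 0.793405 ha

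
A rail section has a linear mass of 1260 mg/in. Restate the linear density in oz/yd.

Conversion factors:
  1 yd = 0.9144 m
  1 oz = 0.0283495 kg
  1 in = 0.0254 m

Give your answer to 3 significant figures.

1260 mg/in × 10⁻⁶ kg/mg ÷ 0.0254 m/in = 0.0496063 kg/m
0.0496063 kg/m ÷ 0.0283495 kg/oz × 0.9144 m/yd = 1.60003 oz/yd

1.60 oz/yd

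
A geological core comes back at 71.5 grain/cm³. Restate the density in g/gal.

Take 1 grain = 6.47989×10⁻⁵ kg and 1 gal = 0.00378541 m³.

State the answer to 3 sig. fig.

71.5 grain/cm³ × 6.47989×10⁻⁵ kg/grain ÷ 10⁻⁶ m³/cm³ = 4633.12 kg/m³
4633.12 kg/m³ ÷ 0.001 kg/g × 0.00378541 m³/gal = 17538.3 g/gal

1.75×10⁴ g/gal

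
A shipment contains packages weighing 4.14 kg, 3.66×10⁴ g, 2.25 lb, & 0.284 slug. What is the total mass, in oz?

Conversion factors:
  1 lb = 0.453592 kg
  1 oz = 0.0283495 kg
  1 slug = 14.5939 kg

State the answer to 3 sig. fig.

4.14 kg (already kg)
3.66×10⁴ g × 0.001 = 36.6 kg
2.25 lb × 0.453592 = 1.02058 kg
0.284 slug × 14.5939 = 4.14467 kg
Combined: 4.14 + 36.6 + 1.02058 + 4.14467 = 45.9052 kg
In oz: 45.9052 / 0.0283495 = 1619.26 oz

1620 oz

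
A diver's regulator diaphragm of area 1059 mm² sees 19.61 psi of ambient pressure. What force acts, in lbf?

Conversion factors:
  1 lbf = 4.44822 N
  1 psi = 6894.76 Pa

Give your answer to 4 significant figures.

19.61 psi × 6894.76 → 135206 Pa
1059 mm² × 10⁻⁶ → 0.001059 m²
F = P × A = 135206 Pa × 0.001059 m² = 143.183 N
143.183 N ÷ (4.44822 N/lbf) = 32.1888 lbf

32.19 lbf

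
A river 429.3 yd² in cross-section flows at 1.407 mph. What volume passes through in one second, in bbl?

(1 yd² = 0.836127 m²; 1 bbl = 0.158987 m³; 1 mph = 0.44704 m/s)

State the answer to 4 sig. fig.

1420 bbl

1.407 mph × 0.44704 = 0.628985 m/s
429.3 yd² × 0.836127 = 358.949 m²
V = v × A × t = 0.628985 m/s × 358.949 m² × 1 s = 225.774 m³
225.774 m³ ÷ (0.158987 m³/bbl) = 1420.08 bbl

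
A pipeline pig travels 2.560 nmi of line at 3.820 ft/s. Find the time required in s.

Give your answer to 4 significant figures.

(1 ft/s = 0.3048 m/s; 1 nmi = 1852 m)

4072 s

2.560 nmi × 1852 = 4741.12 m
3.820 ft/s × 0.3048 = 1.16434 m/s
t = d / v = 4741.12 m / 1.16434 m/s = 4071.94 s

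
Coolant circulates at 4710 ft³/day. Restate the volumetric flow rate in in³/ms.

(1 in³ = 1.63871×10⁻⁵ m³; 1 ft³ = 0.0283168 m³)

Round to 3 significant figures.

4710 ft³/day × 0.0283168 m³/ft³ ÷ 86400 s/day = 0.00154366 m³/s
0.00154366 m³/s ÷ 1.63871×10⁻⁵ m³/in³ × 0.001 s/ms = 0.0941997 in³/ms

0.0942 in³/ms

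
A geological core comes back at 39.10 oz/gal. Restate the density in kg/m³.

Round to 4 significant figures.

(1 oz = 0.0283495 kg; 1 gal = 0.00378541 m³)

39.10 oz/gal × 0.0283495 kg/oz ÷ 0.00378541 m³/gal = 292.826 kg/m³
292.826 kg/m³  = 292.826 kg/m³

292.8 kg/m³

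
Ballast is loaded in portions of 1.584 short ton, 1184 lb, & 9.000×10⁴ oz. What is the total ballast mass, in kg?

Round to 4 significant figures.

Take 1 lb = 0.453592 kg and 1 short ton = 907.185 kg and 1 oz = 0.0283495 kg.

1.584 short ton × 907.185 → 1436.98 kg
1184 lb × 0.453592 → 537.053 kg
9.000×10⁴ oz × 0.0283495 → 2551.46 kg
Total: 1436.98 + 537.053 + 2551.46 = 4525.49 kg

4525 kg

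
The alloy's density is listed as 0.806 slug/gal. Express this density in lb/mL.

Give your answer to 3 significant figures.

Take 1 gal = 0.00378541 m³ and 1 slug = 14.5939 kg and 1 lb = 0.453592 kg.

0.00685 lb/mL

0.806 slug/gal × 14.5939 kg/slug ÷ 0.00378541 m³/gal = 3107.37 kg/m³
3107.37 kg/m³ ÷ 0.453592 kg/lb × 10⁻⁶ m³/mL = 0.00685058 lb/mL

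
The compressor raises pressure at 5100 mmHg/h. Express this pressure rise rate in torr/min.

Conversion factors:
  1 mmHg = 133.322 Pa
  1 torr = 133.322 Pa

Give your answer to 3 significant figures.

85.0 torr/min

5100 mmHg/h × 133.322 Pa/mmHg ÷ 3600 s/h = 188.873 Pa/s
188.873 Pa/s ÷ 133.322 Pa/torr × 60 s/min = 85.0001 torr/min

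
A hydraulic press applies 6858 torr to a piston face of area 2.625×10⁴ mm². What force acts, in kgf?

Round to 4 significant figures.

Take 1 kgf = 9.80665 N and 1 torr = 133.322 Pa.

2447 kgf

6858 torr × 133.322 → 914322 Pa
2.625×10⁴ mm² × 10⁻⁶ → 0.02625 m²
F = P × A = 914322 Pa × 0.02625 m² = 24001 N
24001 N ÷ (9.80665 N/kgf) = 2447.42 kgf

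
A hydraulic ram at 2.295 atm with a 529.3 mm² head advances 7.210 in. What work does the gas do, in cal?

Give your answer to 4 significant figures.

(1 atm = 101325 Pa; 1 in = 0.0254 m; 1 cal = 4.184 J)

2.295 atm → 232541 Pa
529.3 mm² → 5.293×10⁻⁴ m²
F = P × A = 232541 × 5.293×10⁻⁴ = 123.084 N
7.210 in → 0.183134 m
W = F × d = 123.084 × 0.183134 = 22.5409 J
In cal: 22.5409 / 4.184 = 5.3874 cal

5.387 cal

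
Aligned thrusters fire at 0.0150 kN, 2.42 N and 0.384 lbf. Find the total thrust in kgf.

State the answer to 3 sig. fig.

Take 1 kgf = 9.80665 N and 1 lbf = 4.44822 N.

0.0150 kN × 1000 = 15 N
2.42 N (already N)
0.384 lbf × 4.44822 = 1.70812 N
Sum: 15 + 2.42 + 1.70812 = 19.1281 N
In kgf: 19.1281 / 9.80665 = 1.95052 kgf

1.95 kgf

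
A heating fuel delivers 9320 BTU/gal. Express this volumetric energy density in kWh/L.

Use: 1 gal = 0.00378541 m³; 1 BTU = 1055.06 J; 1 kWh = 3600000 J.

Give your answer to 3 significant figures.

0.722 kWh/L

9320 BTU/gal × 1055.06 J/BTU ÷ 0.00378541 m³/gal = 2.59765×10⁹ J/m³
2.59765×10⁹ J/m³ ÷ 3600000 J/kWh × 0.001 m³/L = 0.721569 kWh/L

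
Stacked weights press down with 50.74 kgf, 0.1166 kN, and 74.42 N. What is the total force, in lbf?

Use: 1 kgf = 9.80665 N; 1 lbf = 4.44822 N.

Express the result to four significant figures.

154.8 lbf

50.74 kgf × 9.80665 → 497.589 N
0.1166 kN × 1000 → 116.6 N
74.42 N (already N)
Total: 497.589 + 116.6 + 74.42 = 688.609 N
In lbf: 688.609 / 4.44822 = 154.806 lbf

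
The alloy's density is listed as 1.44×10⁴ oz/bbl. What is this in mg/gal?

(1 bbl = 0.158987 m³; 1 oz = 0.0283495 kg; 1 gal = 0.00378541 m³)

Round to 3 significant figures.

9.72×10⁶ mg/gal

1.44×10⁴ oz/bbl × 0.0283495 kg/oz ÷ 0.158987 m³/bbl = 2567.71 kg/m³
2567.71 kg/m³ ÷ 10⁻⁶ kg/mg × 0.00378541 m³/gal = 9.71984×10⁶ mg/gal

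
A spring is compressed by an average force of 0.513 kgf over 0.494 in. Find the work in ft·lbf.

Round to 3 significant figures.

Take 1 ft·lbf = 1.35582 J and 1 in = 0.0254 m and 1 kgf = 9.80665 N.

0.513 kgf × 9.80665 = 5.03081 N
0.494 in × 0.0254 = 0.0125476 m
W = F × d = 5.03081 N × 0.0125476 m = 0.0631246 J
0.0631246 J ÷ (1.35582 J/ft·lbf) = 0.0465582 ft·lbf

0.0466 ft·lbf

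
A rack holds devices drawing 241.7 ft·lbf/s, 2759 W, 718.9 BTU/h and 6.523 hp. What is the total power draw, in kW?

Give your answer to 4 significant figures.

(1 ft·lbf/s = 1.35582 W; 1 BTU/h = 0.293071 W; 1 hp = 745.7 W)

8.162 kW

241.7 ft·lbf/s × 1.35582 = 327.702 W
2759 W (already W)
718.9 BTU/h × 0.293071 = 210.689 W
6.523 hp × 745.7 = 4864.2 W
Sum: 327.702 + 2759 + 210.689 + 4864.2 = 8161.59 W
In kW: 8161.59 / 1000 = 8.16159 kW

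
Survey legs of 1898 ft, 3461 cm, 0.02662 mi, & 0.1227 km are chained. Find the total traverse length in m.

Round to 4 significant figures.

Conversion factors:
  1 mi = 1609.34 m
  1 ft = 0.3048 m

1898 ft × 0.3048 = 578.51 m
3461 cm × 0.01 = 34.61 m
0.02662 mi × 1609.34 = 42.8406 m
0.1227 km × 1000 = 122.7 m
Sum: 578.51 + 34.61 + 42.8406 + 122.7 = 778.661 m

778.7 m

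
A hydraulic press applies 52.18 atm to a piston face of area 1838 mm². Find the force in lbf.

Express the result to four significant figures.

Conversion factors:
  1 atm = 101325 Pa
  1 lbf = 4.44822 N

2185 lbf

52.18 atm × 101325 = 5.28714×10⁶ Pa
1838 mm² × 10⁻⁶ = 0.001838 m²
F = P × A = 5.28714×10⁶ Pa × 0.001838 m² = 9717.76 N
9717.76 N ÷ (4.44822 N/lbf) = 2184.64 lbf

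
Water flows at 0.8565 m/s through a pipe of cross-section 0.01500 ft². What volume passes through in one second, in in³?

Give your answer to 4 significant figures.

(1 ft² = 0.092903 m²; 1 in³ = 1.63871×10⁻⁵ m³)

0.01500 ft² × 0.092903 → 0.00139354 m²
V = v × A × t = 0.8565 m/s × 0.00139354 m² × 1 s = 0.00119357 m³
0.00119357 m³ ÷ (1.63871×10⁻⁵ m³/in³) = 72.836 in³

72.84 in³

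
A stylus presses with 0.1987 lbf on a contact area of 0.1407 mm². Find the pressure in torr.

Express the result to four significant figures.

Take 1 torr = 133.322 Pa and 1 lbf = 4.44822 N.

4.712×10⁴ torr

0.1987 lbf × 4.44822 = 0.883861 N
0.1407 mm² × 10⁻⁶ = 1.407×10⁻⁷ m²
P = F / A = 0.883861 N / 1.407×10⁻⁷ m² = 6.28188×10⁶ Pa
6.28188×10⁶ Pa ÷ (133.322 Pa/torr) = 47118.1 torr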